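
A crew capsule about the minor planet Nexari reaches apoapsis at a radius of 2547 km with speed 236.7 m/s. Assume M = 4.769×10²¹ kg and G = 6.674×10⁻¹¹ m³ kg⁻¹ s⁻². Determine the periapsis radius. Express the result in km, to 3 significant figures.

periapsis radius ≈ 736 km

μ = GM = 6.674×10⁻¹¹ × 4.769×10²¹ = 3.183×10¹¹ m³/s².
r_a = 2.547×10⁶ m.
Specific energy ε = v²/2 − μ/r = -9.695×10⁴ J/kg, so a = −μ/(2ε) = 1.641×10⁶ m.
The apsides satisfy r_p + r_a = 2a, so the periapsis radius is 2a − r_a = 7.359×10⁵ m = 735.95 km.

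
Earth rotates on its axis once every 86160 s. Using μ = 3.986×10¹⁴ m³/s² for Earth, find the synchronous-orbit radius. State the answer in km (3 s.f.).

r_sync ≈ 42200 km

A synchronous orbit has period T, so by Kepler's third law a = (μT²/4π²)^(1/3).
μT²/4π² = 3.986×10¹⁴ × (8.616×10⁴)² / 39.48 = 7.495×10²² m³.
a = 4.216×10⁷ m = 42163 km.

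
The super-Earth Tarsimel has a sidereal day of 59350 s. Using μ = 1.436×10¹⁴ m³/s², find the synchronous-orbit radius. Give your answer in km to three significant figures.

r_sync ≈ 23400 km

A synchronous orbit has period T, so by Kepler's third law a = (μT²/4π²)^(1/3).
μT²/4π² = 1.436×10¹⁴ × (5.935×10⁴)² / 39.48 = 1.281×10²² m³.
a = 2.340×10⁷ m = 23400 km.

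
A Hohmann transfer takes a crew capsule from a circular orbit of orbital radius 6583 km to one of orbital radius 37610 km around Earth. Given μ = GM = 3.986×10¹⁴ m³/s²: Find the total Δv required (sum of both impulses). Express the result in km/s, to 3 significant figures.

r₁ = 6583 km = 6.583×10⁶ m.
r₂ = 37610 km = 3.761×10⁷ m.
Transfer ellipse a_t = (r₁ + r₂)/2 = 2.210×10⁷ m.
At r₁: circular v_c1 = √(μ/r₁) = 7781 m/s; transfer-perigee v_p = √[μ(2/r₁ − 1/a_t)] = 10150 m/s.
Δv₁ = v_p − v_c1 = 2371 m/s.
At r₂: circular v_c2 = √(μ/r₂) = 3255 m/s; transfer-apogee v_a = √[μ(2/r₂ − 1/a_t)] = 1777 m/s.
Δv₂ = v_c2 − v_a = 1479 m/s.
Total Δv = Δv₁ + Δv₂ = 3849 m/s = 3.849 km/s.

Δv_total ≈ 3.85 km/s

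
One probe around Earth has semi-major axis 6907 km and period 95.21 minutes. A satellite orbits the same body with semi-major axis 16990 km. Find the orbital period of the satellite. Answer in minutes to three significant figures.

Kepler's third law: T² ∝ a³, so T₂ = T₁ (a₂/a₁)^(3/2).
a₂/a₁ = 2.460, (a₂/a₁)^(3/2) = 3.858.
T₂ = 95.21 × 3.858 = 367.3 minutes.

T₂ ≈ 367 minutes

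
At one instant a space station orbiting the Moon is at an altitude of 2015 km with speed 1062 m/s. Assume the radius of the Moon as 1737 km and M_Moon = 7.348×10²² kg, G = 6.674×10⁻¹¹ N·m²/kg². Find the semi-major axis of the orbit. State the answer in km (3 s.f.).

μ = GM = 6.674×10⁻¹¹ × 7.348×10²² = 4.904×10¹² m³/s².
r = 1737 + 2015 = 3752.0 km = 3.752×10⁶ m.
Vis-viva rearranged: 1/a = 2/r − v²/μ = 5.330×10⁻⁷ − 2.300×10⁻⁷ = 3.031×10⁻⁷ m⁻¹.
a = 3.300×10⁶ m = 3299.6 km.

a ≈ 3300 km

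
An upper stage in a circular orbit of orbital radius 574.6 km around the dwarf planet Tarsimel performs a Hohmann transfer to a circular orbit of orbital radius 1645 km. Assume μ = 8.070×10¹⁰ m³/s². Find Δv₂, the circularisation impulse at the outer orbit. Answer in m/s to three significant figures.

Δv ≈ 62.1 m/s

r₁ = 574.6 km = 5.746×10⁵ m.
r₂ = 1645 km = 1.645×10⁶ m.
Transfer ellipse a_t = (r₁ + r₂)/2 = 1.110×10⁶ m.
At r₁: circular v_c1 = √(μ/r₁) = 374.8 m/s; transfer-periapsis v_p = √[μ(2/r₁ − 1/a_t)] = 456.3 m/s.
At r₂: circular v_c2 = √(μ/r₂) = 221.5 m/s; transfer-apoapsis v_a = √[μ(2/r₂ − 1/a_t)] = 159.4 m/s.
Δv₂ = v_c2 − v_a = 62.12 m/s.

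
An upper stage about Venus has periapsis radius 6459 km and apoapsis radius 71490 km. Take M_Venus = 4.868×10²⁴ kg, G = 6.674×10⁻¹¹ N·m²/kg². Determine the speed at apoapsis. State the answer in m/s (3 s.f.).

μ = GM = 6.674×10⁻¹¹ × 4.868×10²⁴ = 3.249×10¹⁴ m³/s².
Semi-major axis a = (r_p + r_a)/2 = 38974 km = 3.897×10⁷ m.
Vis-viva: v² = μ(2/r − 1/a) = 3.249×10¹⁴ × (2.798×10⁻⁸ − 2.566×10⁻⁸) = 7.531×10⁵ m²/s².
v = 867.8 m/s.

v ≈ 868 m/s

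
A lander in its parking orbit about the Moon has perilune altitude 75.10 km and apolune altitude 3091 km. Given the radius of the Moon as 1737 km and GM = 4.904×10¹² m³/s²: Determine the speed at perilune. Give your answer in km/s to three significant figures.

r_p = 1737 + 75.10 = 1812.1 km = 1.8121×10⁶ m.
r_a = 1737 + 3091 = 4828.0 km = 4.8280×10⁶ m.
Semi-major axis a = (r_p + r_a)/2 = 3320.1 km = 3.320×10⁶ m.
Vis-viva: v² = μ(2/r − 1/a) = 4.904×10¹² × (1.104×10⁻⁶ − 3.012×10⁻⁷) = 3.935×10⁶ m²/s².
v = 1984 m/s = 1.984 km/s.

v ≈ 1.98 km/s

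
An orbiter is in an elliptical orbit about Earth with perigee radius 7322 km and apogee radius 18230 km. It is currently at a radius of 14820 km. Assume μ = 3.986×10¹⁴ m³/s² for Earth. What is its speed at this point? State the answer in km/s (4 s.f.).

Semi-major axis a = (r_p + r_a)/2 = 12776 km = 1.278×10⁷ m.
Vis-viva: v² = μ(2/r − 1/a) = 3.986×10¹⁴ × (1.350×10⁻⁷ − 7.827×10⁻⁸) = 2.259×10⁷ m²/s².
v = 4753 m/s = 4.753 km/s.

v ≈ 4.753 km/s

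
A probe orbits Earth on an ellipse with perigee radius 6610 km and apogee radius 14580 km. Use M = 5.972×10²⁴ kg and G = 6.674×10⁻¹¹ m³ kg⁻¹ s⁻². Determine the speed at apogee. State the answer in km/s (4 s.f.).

v ≈ 4.130 km/s

μ = GM = 6.674×10⁻¹¹ × 5.972×10²⁴ = 3.986×10¹⁴ m³/s².
Semi-major axis a = (r_p + r_a)/2 = 10595 km = 1.060×10⁷ m.
Vis-viva: v² = μ(2/r − 1/a) = 3.986×10¹⁴ × (1.372×10⁻⁷ − 9.438×10⁻⁸) = 1.705×10⁷ m²/s².
v = 4130 m/s = 4.130 km/s.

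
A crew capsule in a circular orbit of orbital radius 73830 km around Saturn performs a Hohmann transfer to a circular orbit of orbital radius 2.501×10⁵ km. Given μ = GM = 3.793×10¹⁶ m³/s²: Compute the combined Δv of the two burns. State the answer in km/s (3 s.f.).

Δv_total ≈ 9.50 km/s

r₁ = 73830 km = 7.383×10⁷ m.
r₂ = 2.501×10⁵ km = 2.501×10⁸ m.
Transfer ellipse a_t = (r₁ + r₂)/2 = 1.620×10⁸ m.
At r₁: circular v_c1 = √(μ/r₁) = 22670 m/s; transfer-perikrone v_p = √[μ(2/r₁ − 1/a_t)] = 28170 m/s.
Δv₁ = v_p − v_c1 = 5500 m/s.
At r₂: circular v_c2 = √(μ/r₂) = 12320 m/s; transfer-apokrone v_a = √[μ(2/r₂ − 1/a_t)] = 8315 m/s.
Δv₂ = v_c2 − v_a = 4000 m/s.
Total Δv = Δv₁ + Δv₂ = 9500 m/s = 9.500 km/s.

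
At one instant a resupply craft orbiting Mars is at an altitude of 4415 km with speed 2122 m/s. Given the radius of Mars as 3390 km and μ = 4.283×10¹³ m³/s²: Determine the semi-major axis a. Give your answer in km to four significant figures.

a ≈ 6618 km

r = 3390 + 4415 = 7805.0 km = 7.805×10⁶ m.
Specific orbital energy ε = v²/2 − μ/r = (2122)²/2 − 4.283×10¹³/7.805×10⁶ = -3.236×10⁶ J/kg.
Since ε = −μ/(2a), a = −μ/(2ε) = 6.618×10⁶ m = 6617.6 km.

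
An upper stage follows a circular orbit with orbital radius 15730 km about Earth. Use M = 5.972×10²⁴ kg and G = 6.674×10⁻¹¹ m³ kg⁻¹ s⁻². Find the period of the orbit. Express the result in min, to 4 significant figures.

T ≈ 327.2 min

μ = GM = 6.674×10⁻¹¹ × 5.972×10²⁴ = 3.986×10¹⁴ m³/s².
r = 15730 km = 1.573×10⁷ m.
Kepler's third law: T = 2π√(r³/μ) = 2π√((1.573×10⁷)³ / 3.986×10¹⁴).
r³/μ = 9.765×10⁶ s², so T = 2π × 3.125×10³ = 1.963×10⁴ s.
Converting: 1.963×10⁴ s ÷ 60.00 = 327.2 min.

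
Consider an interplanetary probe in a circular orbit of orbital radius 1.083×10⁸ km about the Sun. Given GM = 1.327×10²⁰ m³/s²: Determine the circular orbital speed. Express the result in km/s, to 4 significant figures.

r = 1.083×10⁸ km = 1.083×10¹¹ m.
For a circular orbit v = √(μ/r) = √(1.327×10²⁰ / 1.083×10¹¹) = √(1.225×10⁹) = 35000 m/s.
That is 35.00 km/s.

v ≈ 35.00 km/s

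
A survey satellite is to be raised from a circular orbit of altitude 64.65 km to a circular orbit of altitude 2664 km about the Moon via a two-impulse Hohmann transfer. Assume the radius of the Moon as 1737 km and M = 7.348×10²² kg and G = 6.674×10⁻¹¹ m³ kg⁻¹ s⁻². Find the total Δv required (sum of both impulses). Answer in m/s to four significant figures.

μ = GM = 6.674×10⁻¹¹ × 7.348×10²² = 4.904×10¹² m³/s².
r₁ = 1737 + 64.65 = 1801.7 km = 1.8016×10⁶ m.
r₂ = 1737 + 2664 = 4401.0 km = 4.4010×10⁶ m.
Transfer ellipse a_t = (r₁ + r₂)/2 = 3.101×10⁶ m.
At r₁: circular v_c1 = √(μ/r₁) = 1650 m/s; transfer-perilune v_p = √[μ(2/r₁ − 1/a_t)] = 1965 m/s.
Δv₁ = v_p − v_c1 = 315.5 m/s.
At r₂: circular v_c2 = √(μ/r₂) = 1056 m/s; transfer-apolune v_a = √[μ(2/r₂ − 1/a_t)] = 804.6 m/s.
Δv₂ = v_c2 − v_a = 251.0 m/s.
Total Δv = Δv₁ + Δv₂ = 566.6 m/s.

Δv_total ≈ 566.6 m/s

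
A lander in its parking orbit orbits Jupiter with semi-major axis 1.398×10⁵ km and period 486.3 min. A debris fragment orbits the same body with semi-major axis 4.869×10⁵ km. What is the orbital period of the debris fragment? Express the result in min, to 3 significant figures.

T₂ ≈ 3160 min

Kepler's third law: T² ∝ a³, so T₂ = T₁ (a₂/a₁)^(3/2).
a₂/a₁ = 3.483, (a₂/a₁)^(3/2) = 6.500.
T₂ = 486.3 × 6.500 = 3161 min.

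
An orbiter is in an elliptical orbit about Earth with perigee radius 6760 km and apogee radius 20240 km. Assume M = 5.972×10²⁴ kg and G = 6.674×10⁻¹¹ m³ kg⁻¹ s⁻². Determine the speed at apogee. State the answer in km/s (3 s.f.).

μ = GM = 6.674×10⁻¹¹ × 5.972×10²⁴ = 3.986×10¹⁴ m³/s².
Semi-major axis a = (r_p + r_a)/2 = 13500 km = 1.350×10⁷ m.
Vis-viva: v² = μ(2/r − 1/a) = 3.986×10¹⁴ × (9.881×10⁻⁸ − 7.407×10⁻⁸) = 9.861×10⁶ m²/s².
v = 3140 m/s = 3.140 km/s.

v ≈ 3.14 km/s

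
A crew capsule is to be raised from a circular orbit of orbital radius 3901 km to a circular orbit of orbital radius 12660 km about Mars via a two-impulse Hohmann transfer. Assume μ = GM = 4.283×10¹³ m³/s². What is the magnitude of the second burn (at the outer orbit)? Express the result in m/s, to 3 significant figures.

r₁ = 3901 km = 3.901×10⁶ m.
r₂ = 12660 km = 1.266×10⁷ m.
Transfer ellipse a_t = (r₁ + r₂)/2 = 8.280×10⁶ m.
At r₁: circular v_c1 = √(μ/r₁) = 3313 m/s; transfer-periapsis v_p = √[μ(2/r₁ − 1/a_t)] = 4097 m/s.
At r₂: circular v_c2 = √(μ/r₂) = 1839 m/s; transfer-apoapsis v_a = √[μ(2/r₂ − 1/a_t)] = 1262 m/s.
Δv₂ = v_c2 − v_a = 576.9 m/s.

Δv ≈ 577 m/s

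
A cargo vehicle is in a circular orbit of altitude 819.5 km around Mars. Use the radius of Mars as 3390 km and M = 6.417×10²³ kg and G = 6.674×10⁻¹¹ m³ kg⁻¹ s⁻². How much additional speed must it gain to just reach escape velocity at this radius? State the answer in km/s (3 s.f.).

Δv ≈ 1.32 km/s

μ = GM = 6.674×10⁻¹¹ × 6.417×10²³ = 4.283×10¹³ m³/s².
r = 3390 + 819.5 = 4209.5 km = 4.2095×10⁶ m.
Circular speed v_c = √(μ/r) = 3190 m/s.
Escape speed v_esc = √(2μ/r) = √2 × v_c = 4511 m/s.
Δv = v_esc − v_c = 1321 m/s = 1.321 km/s.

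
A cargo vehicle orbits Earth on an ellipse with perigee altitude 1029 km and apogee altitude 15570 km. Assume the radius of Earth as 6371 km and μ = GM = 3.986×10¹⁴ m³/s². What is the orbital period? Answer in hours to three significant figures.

r_p = 6371 + 1029 = 7400.0 km = 7.4000×10⁶ m.
r_a = 6371 + 15570 = 21941 km = 2.1941×10⁷ m.
Semi-major axis a = (r_p + r_a)/2 = (7400.0 + 21941)/2 = 14670 km = 1.467×10⁷ m.
By Kepler's third law T = 2π√(a³/μ) = 2π × 2.814×10³ = 1.768×10⁴ s.
= 4.912 hours.

T ≈ 4.91 hours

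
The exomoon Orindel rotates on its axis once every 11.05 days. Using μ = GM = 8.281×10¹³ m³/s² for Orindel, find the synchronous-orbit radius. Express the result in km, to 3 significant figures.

T = 11.05 days = 9.547×10⁵ s.
A synchronous orbit has period T, so by Kepler's third law a = (μT²/4π²)^(1/3).
μT²/4π² = 8.281×10¹³ × (9.547×10⁵)² / 39.48 = 1.912×10²⁴ m³.
a = 1.241×10⁸ m = 1.2412×10⁵ km.

r_sync ≈ 1.24×10⁵ km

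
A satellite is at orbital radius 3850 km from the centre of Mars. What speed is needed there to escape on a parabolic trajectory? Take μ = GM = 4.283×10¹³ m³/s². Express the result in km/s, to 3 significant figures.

v_esc ≈ 4.72 km/s

r = 3850 km = 3.850×10⁶ m.
Escape speed v_esc = √(2μ/r) = √(2 × 4.283×10¹³ / 3.850×10⁶) = √(2.225×10⁷) = 4717 m/s.
= 4.717 km/s.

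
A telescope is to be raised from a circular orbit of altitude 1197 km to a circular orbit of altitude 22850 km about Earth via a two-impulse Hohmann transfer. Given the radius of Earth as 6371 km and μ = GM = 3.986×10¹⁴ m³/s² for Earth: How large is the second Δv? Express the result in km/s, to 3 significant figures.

r₁ = 6371 + 1197 = 7568.0 km = 7.5680×10⁶ m.
r₂ = 6371 + 22850 = 29221 km = 2.9221×10⁷ m.
Transfer ellipse a_t = (r₁ + r₂)/2 = 1.839×10⁷ m.
At r₁: circular v_c1 = √(μ/r₁) = 7257 m/s; transfer-perigee v_p = √[μ(2/r₁ − 1/a_t)] = 9147 m/s.
At r₂: circular v_c2 = √(μ/r₂) = 3693 m/s; transfer-apogee v_a = √[μ(2/r₂ − 1/a_t)] = 2369 m/s.
Δv₂ = v_c2 − v_a = 1324 m/s.
= 1.324 km/s.

Δv ≈ 1.32 km/s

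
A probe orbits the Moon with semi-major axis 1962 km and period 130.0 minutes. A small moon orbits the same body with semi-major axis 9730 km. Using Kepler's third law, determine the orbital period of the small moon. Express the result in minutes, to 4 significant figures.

T₂ ≈ 1436 minutes

Kepler's third law: T² ∝ a³, so T₂ = T₁ (a₂/a₁)^(3/2).
a₂/a₁ = 4.959, (a₂/a₁)^(3/2) = 11.04.
T₂ = 130.0 × 11.04 = 1436 minutes.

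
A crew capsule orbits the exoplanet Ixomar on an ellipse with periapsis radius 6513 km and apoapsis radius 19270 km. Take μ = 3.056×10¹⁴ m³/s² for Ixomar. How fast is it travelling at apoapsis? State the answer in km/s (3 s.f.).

v ≈ 2.83 km/s

Semi-major axis a = (r_p + r_a)/2 = 12892 km = 1.289×10⁷ m.
Vis-viva: v² = μ(2/r − 1/a) = 3.056×10¹⁴ × (1.038×10⁻⁷ − 7.757×10⁻⁸) = 8.012×10⁶ m²/s².
v = 2831 m/s = 2.831 km/s.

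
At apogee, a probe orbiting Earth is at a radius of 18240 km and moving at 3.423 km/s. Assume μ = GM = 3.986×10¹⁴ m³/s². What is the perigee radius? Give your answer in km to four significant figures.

r_a = 1.824×10⁷ m.
Specific energy ε = v²/2 − μ/r = -1.599×10⁷ J/kg, so a = −μ/(2ε) = 1.246×10⁷ m.
The apsides satisfy r_p + r_a = 2a, so the perigee radius is 2a − r_a = 6.681×10⁶ m = 6680.9 km.

perigee radius ≈ 6681 km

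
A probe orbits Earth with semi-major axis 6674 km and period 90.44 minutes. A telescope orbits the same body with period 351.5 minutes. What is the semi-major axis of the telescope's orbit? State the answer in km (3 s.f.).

Kepler's third law: a³ ∝ T², so a₂ = a₁ (T₂/T₁)^(2/3).
T₂/T₁ = 3.887, (T₂/T₁)^(2/3) = 2.472.
a₂ = 6674 × 2.472 = 16500 km.

a₂ ≈ 16500 km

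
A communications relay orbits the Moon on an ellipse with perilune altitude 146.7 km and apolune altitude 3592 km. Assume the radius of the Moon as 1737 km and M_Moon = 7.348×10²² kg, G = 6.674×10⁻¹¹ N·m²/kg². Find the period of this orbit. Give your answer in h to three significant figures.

μ = GM = 6.674×10⁻¹¹ × 7.348×10²² = 4.904×10¹² m³/s².
r_p = 1737 + 146.7 = 1883.7 km = 1.8837×10⁶ m.
r_a = 1737 + 3592 = 5329.0 km = 5.3290×10⁶ m.
Semi-major axis a = (r_p + r_a)/2 = (1883.7 + 5329.0)/2 = 3606.3 km = 3.606×10⁶ m.
By Kepler's third law T = 2π√(a³/μ) = 2π × 3.093×10³ = 1.943×10⁴ s.
= 5.398 h.

T ≈ 5.40 h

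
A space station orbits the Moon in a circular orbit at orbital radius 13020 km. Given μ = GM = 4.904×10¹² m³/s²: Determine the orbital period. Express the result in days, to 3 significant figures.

T ≈ 1.54 days

r = 13020 km = 1.302×10⁷ m.
Kepler's third law: T = 2π√(r³/μ) = 2π√((1.302×10⁷)³ / 4.904×10¹²).
r³/μ = 4.501×10⁸ s², so T = 2π × 2.121×10⁴ = 1.333×10⁵ s.
Converting: 1.333×10⁵ s ÷ 86400 = 1.543 days.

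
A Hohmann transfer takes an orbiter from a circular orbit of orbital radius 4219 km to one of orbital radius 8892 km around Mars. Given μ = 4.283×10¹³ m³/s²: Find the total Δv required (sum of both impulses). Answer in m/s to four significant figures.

Δv_total ≈ 958.6 m/s

r₁ = 4219 km = 4.219×10⁶ m.
r₂ = 8892 km = 8.892×10⁶ m.
Transfer ellipse a_t = (r₁ + r₂)/2 = 6.556×10⁶ m.
At r₁: circular v_c1 = √(μ/r₁) = 3186 m/s; transfer-periapsis v_p = √[μ(2/r₁ − 1/a_t)] = 3711 m/s.
Δv₁ = v_p − v_c1 = 524.6 m/s.
At r₂: circular v_c2 = √(μ/r₂) = 2195 m/s; transfer-apoapsis v_a = √[μ(2/r₂ − 1/a_t)] = 1761 m/s.
Δv₂ = v_c2 − v_a = 434.0 m/s.
Total Δv = Δv₁ + Δv₂ = 958.6 m/s.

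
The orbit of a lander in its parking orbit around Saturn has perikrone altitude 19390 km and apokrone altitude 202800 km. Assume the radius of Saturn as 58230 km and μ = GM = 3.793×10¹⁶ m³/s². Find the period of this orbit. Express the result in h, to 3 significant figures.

r_p = 58230 + 19390 = 77620 km = 7.7620×10⁷ m.
r_a = 58230 + 202800 = 261030 km = 2.6103×10⁸ m.
Semi-major axis a = (r_p + r_a)/2 = (77620 + 2.6103×10⁵)/2 = 1.6932×10⁵ km = 1.693×10⁸ m.
By Kepler's third law T = 2π√(a³/μ) = 2π × 1.131×10⁴ = 7.108×10⁴ s.
= 19.75 h.

T ≈ 19.7 h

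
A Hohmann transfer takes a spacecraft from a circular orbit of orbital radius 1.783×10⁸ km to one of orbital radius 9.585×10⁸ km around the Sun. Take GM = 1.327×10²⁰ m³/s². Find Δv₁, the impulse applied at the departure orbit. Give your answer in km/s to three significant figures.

r₁ = 1.783×10⁸ km = 1.783×10¹¹ m.
r₂ = 9.585×10⁸ km = 9.585×10¹¹ m.
Transfer ellipse a_t = (r₁ + r₂)/2 = 5.684×10¹¹ m.
At r₁: circular v_c1 = √(μ/r₁) = 27280 m/s; transfer-perihelion v_p = √[μ(2/r₁ − 1/a_t)] = 35430 m/s.
Δv₁ = v_p − v_c1 = 8146 m/s.
= 8.146 km/s.

Δv ≈ 8.15 km/s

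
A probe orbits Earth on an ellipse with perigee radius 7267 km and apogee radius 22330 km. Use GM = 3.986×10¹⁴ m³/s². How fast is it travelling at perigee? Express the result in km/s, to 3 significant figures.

Semi-major axis a = (r_p + r_a)/2 = 14798 km = 1.480×10⁷ m.
Vis-viva: v² = μ(2/r − 1/a) = 3.986×10¹⁴ × (2.752×10⁻⁷ − 6.757×10⁻⁸) = 8.277×10⁷ m²/s².
v = 9098 m/s = 9.098 km/s.

v ≈ 9.10 km/s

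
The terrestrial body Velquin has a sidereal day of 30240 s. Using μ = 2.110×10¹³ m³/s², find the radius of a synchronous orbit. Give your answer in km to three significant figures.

r_sync ≈ 7880 km

A synchronous orbit has period T, so by Kepler's third law a = (μT²/4π²)^(1/3).
μT²/4π² = 2.110×10¹³ × (3.024×10⁴)² / 39.48 = 4.887×10²⁰ m³.
a = 7.877×10⁶ m = 7877.0 km.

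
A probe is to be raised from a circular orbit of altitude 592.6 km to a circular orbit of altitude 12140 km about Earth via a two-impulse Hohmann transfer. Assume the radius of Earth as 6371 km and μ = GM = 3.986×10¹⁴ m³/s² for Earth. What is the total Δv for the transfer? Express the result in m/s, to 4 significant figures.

r₁ = 6371 + 592.6 = 6963.6 km = 6.9636×10⁶ m.
r₂ = 6371 + 12140 = 18511 km = 1.8511×10⁷ m.
Transfer ellipse a_t = (r₁ + r₂)/2 = 1.274×10⁷ m.
At r₁: circular v_c1 = √(μ/r₁) = 7566 m/s; transfer-perigee v_p = √[μ(2/r₁ − 1/a_t)] = 9121 m/s.
Δv₁ = v_p − v_c1 = 1555 m/s.
At r₂: circular v_c2 = √(μ/r₂) = 4640 m/s; transfer-apogee v_a = √[μ(2/r₂ − 1/a_t)] = 3431 m/s.
Δv₂ = v_c2 − v_a = 1209 m/s.
Total Δv = Δv₁ + Δv₂ = 2764 m/s.

Δv_total ≈ 2764 m/s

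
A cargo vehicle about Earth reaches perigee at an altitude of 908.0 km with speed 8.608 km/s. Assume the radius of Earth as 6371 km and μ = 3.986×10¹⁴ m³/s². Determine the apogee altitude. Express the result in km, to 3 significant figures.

r_p = 6371 + 908.0 = 7279.0 km = 7.279×10⁶ m.
Specific energy ε = v²/2 − μ/r = -1.771×10⁷ J/kg, so a = −μ/(2ε) = 1.125×10⁷ m.
The apsides satisfy r_p + r_a = 2a, so the apogee radius is 2a − r_p = 1.523×10⁷ m = 15226 km.
Apogee altitude = 15226 − 6371 = 8855.2 km.

apogee altitude ≈ 8860 km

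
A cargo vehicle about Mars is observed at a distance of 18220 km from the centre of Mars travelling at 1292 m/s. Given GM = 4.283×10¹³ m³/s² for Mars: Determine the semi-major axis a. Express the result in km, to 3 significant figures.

r = 1.822×10⁷ m.
Specific orbital energy ε = v²/2 − μ/r = (1292)²/2 − 4.283×10¹³/1.822×10⁷ = -1.516×10⁶ J/kg.
Since ε = −μ/(2a), a = −μ/(2ε) = 1.413×10⁷ m = 14125 km.

a ≈ 14100 km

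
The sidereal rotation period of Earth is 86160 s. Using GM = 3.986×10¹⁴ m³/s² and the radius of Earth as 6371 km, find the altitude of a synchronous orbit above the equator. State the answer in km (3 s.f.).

h_sync ≈ 35800 km

A synchronous orbit has period T, so by Kepler's third law a = (μT²/4π²)^(1/3).
μT²/4π² = 3.986×10¹⁴ × (8.616×10⁴)² / 39.48 = 7.495×10²² m³.
a = 4.216×10⁷ m = 42163 km.
Altitude h = a − R = 42163 − 6371 = 35792 km.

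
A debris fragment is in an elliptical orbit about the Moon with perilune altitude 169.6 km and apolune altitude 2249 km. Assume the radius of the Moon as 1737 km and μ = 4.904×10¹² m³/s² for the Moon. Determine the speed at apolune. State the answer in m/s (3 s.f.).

v ≈ 892 m/s

r_p = 1737 + 169.6 = 1906.6 km = 1.9066×10⁶ m.
r_a = 1737 + 2249 = 3986.0 km = 3.9860×10⁶ m.
Semi-major axis a = (r_p + r_a)/2 = 2946.3 km = 2.946×10⁶ m.
Vis-viva: v² = μ(2/r − 1/a) = 4.904×10¹² × (5.018×10⁻⁷ − 3.394×10⁻⁷) = 7.962×10⁵ m²/s².
v = 892.3 m/s.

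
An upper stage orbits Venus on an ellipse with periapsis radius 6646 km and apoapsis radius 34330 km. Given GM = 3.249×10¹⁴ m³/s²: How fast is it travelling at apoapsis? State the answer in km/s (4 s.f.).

Semi-major axis a = (r_p + r_a)/2 = 20488 km = 2.049×10⁷ m.
Vis-viva: v² = μ(2/r − 1/a) = 3.249×10¹⁴ × (5.826×10⁻⁸ − 4.881×10⁻⁸) = 3.070×10⁶ m²/s².
v = 1752 m/s = 1.752 km/s.

v ≈ 1.752 km/s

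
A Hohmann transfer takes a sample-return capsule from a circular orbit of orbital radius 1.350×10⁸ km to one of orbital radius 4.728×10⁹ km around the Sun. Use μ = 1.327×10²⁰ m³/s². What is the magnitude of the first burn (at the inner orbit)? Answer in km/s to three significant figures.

Δv ≈ 12.4 km/s

r₁ = 1.350×10⁸ km = 1.350×10¹¹ m.
r₂ = 4.728×10⁹ km = 4.728×10¹² m.
Transfer ellipse a_t = (r₁ + r₂)/2 = 2.432×10¹² m.
At r₁: circular v_c1 = √(μ/r₁) = 31350 m/s; transfer-perihelion v_p = √[μ(2/r₁ − 1/a_t)] = 43720 m/s.
Δv₁ = v_p − v_c1 = 12370 m/s.
= 12.37 km/s.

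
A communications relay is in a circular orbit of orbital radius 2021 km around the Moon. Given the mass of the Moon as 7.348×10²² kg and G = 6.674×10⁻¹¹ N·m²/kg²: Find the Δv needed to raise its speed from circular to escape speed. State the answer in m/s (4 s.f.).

μ = GM = 6.674×10⁻¹¹ × 7.348×10²² = 4.904×10¹² m³/s².
r = 2021 km = 2.021×10⁶ m.
Circular speed v_c = √(μ/r) = 1558 m/s.
Escape speed v_esc = √(2μ/r) = √2 × v_c = 2203 m/s.
Δv = v_esc − v_c = 645.2 m/s.

Δv ≈ 645.2 m/s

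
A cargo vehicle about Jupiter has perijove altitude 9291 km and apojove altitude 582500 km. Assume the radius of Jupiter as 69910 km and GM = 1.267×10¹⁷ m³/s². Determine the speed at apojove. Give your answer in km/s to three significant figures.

r_p = 69910 + 9291 = 79201 km = 7.9201×10⁷ m.
r_a = 69910 + 582500 = 652410 km = 6.5241×10⁸ m.
Semi-major axis a = (r_p + r_a)/2 = 3.6581×10⁵ km = 3.658×10⁸ m.
Vis-viva: v² = μ(2/r − 1/a) = 1.267×10¹⁷ × (3.066×10⁻⁹ − 2.734×10⁻⁹) = 4.205×10⁷ m²/s².
v = 6484 m/s = 6.484 km/s.

v ≈ 6.48 km/s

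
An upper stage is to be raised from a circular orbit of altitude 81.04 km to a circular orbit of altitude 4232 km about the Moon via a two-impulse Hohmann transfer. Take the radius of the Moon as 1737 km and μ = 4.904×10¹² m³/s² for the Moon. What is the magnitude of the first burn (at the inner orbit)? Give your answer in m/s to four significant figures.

r₁ = 1737 + 81.04 = 1818.0 km = 1.8180×10⁶ m.
r₂ = 1737 + 4232 = 5969.0 km = 5.9690×10⁶ m.
Transfer ellipse a_t = (r₁ + r₂)/2 = 3.894×10⁶ m.
At r₁: circular v_c1 = √(μ/r₁) = 1642 m/s; transfer-perilune v_p = √[μ(2/r₁ − 1/a_t)] = 2034 m/s.
Δv₁ = v_p − v_c1 = 391.2 m/s.

Δv ≈ 391.2 m/s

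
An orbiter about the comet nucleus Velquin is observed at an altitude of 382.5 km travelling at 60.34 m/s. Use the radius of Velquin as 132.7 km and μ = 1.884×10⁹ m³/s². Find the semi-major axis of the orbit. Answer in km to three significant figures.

a ≈ 513 km

r = 132.7 + 382.5 = 515.20 km = 5.152×10⁵ m.
Vis-viva rearranged: 1/a = 2/r − v²/μ = 3.882×10⁻⁶ − 1.933×10⁻⁶ = 1.949×10⁻⁶ m⁻¹.
a = 5.130×10⁵ m = 512.97 km.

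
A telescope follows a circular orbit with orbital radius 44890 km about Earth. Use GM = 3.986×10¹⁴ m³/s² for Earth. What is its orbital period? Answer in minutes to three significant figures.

r = 44890 km = 4.489×10⁷ m.
Kepler's third law: T = 2π√(r³/μ) = 2π√((4.489×10⁷)³ / 3.986×10¹⁴).
r³/μ = 2.269×10⁸ s², so T = 2π × 1.506×10⁴ = 9.465×10⁴ s.
Converting: 9.465×10⁴ s ÷ 60.00 = 1578 minutes.

T ≈ 1580 minutes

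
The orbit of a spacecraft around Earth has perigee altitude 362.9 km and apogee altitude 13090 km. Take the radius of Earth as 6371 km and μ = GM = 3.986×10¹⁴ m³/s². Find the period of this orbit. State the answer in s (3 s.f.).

r_p = 6371 + 362.9 = 6733.9 km = 6.7339×10⁶ m.
r_a = 6371 + 13090 = 19461 km = 1.9461×10⁷ m.
Semi-major axis a = (r_p + r_a)/2 = (6733.9 + 19461)/2 = 13097 km = 1.310×10⁷ m.
By Kepler's third law T = 2π√(a³/μ) = 2π × 2.374×10³ = 1.492×10⁴ s.

T ≈ 14900 s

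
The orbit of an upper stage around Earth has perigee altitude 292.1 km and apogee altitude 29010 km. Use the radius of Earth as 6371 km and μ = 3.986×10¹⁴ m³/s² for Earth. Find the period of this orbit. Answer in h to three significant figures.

r_p = 6371 + 292.1 = 6663.1 km = 6.6631×10⁶ m.
r_a = 6371 + 29010 = 35381 km = 3.5381×10⁷ m.
Semi-major axis a = (r_p + r_a)/2 = (6663.1 + 35381)/2 = 21022 km = 2.102×10⁷ m.
By Kepler's third law T = 2π√(a³/μ) = 2π × 4.828×10³ = 3.033×10⁴ s.
= 8.426 h.

T ≈ 8.43 h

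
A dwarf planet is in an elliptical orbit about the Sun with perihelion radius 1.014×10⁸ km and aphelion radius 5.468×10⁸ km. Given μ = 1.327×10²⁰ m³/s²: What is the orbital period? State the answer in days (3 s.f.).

Semi-major axis a = (r_p + r_a)/2 = (1.0140×10⁸ + 5.4680×10⁸)/2 = 3.2410×10⁸ km = 3.241×10¹¹ m.
By Kepler's third law T = 2π√(a³/μ) = 2π × 1.602×10⁷ = 1.006×10⁸ s.
= 1165 days.

T ≈ 1160 days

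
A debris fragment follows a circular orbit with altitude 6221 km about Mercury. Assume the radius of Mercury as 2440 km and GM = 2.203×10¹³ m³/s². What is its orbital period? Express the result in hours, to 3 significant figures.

r = 2440 + 6221 = 8661.0 km = 8.6610×10⁶ m.
Kepler's third law: T = 2π√(r³/μ) = 2π√((8.661×10⁶)³ / 2.203×10¹³).
r³/μ = 2.949×10⁷ s², so T = 2π × 5.431×10³ = 3.412×10⁴ s.
Converting: 3.412×10⁴ s ÷ 3600 = 9.478 hours.

T ≈ 9.48 hours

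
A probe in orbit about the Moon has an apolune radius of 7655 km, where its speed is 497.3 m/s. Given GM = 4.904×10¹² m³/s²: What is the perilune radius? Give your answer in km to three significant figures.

perilune radius ≈ 1830 km

r_a = 7.655×10⁶ m.
Specific energy ε = v²/2 − μ/r = -5.170×10⁵ J/kg, so a = −μ/(2ε) = 4.743×10⁶ m.
The apsides satisfy r_p + r_a = 2a, so the perilune radius is 2a − r_a = 1.831×10⁶ m = 1831.0 km.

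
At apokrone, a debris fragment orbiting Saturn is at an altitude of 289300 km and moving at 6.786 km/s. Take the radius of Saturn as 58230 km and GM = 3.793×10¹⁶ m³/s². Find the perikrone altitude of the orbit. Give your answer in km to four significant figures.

perikrone altitude ≈ 34690 km

r_a = 58230 + 289300 = 3.4753×10⁵ km = 3.475×10⁸ m.
Specific energy ε = v²/2 − μ/r = -8.612×10⁷ J/kg, so a = −μ/(2ε) = 2.202×10⁸ m.
The apsides satisfy r_p + r_a = 2a, so the perikrone radius is 2a − r_a = 9.292×10⁷ m = 92919 km.
Perikrone altitude = 92919 − 58230 = 34689 km.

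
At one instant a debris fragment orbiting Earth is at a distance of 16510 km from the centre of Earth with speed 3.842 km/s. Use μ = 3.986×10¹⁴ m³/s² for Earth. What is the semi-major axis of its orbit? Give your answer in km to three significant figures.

a ≈ 11900 km

r = 1.651×10⁷ m.
Specific orbital energy ε = v²/2 − μ/r = (3842)²/2 − 3.986×10¹⁴/1.651×10⁷ = -1.676×10⁷ J/kg.
Since ε = −μ/(2a), a = −μ/(2ε) = 1.189×10⁷ m = 11890 km.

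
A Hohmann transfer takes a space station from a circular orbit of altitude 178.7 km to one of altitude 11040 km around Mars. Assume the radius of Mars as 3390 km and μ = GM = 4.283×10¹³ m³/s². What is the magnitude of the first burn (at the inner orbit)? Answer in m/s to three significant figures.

r₁ = 3390 + 178.7 = 3568.7 km = 3.5687×10⁶ m.
r₂ = 3390 + 11040 = 14430 km = 1.4430×10⁷ m.
Transfer ellipse a_t = (r₁ + r₂)/2 = 8.999×10⁶ m.
At r₁: circular v_c1 = √(μ/r₁) = 3464 m/s; transfer-periapsis v_p = √[μ(2/r₁ − 1/a_t)] = 4387 m/s.
Δv₁ = v_p − v_c1 = 922.5 m/s.

Δv ≈ 922 m/s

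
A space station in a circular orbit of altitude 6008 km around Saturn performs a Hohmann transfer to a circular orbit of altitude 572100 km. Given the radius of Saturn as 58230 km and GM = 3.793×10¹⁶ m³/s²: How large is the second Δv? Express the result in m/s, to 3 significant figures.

r₁ = 58230 + 6008 = 64238 km = 6.4238×10⁷ m.
r₂ = 58230 + 572100 = 630330 km = 6.3033×10⁸ m.
Transfer ellipse a_t = (r₁ + r₂)/2 = 3.473×10⁸ m.
At r₁: circular v_c1 = √(μ/r₁) = 24300 m/s; transfer-perikrone v_p = √[μ(2/r₁ − 1/a_t)] = 32740 m/s.
At r₂: circular v_c2 = √(μ/r₂) = 7757 m/s; transfer-apokrone v_a = √[μ(2/r₂ − 1/a_t)] = 3336 m/s.
Δv₂ = v_c2 − v_a = 4421 m/s.

Δv ≈ 4420 m/s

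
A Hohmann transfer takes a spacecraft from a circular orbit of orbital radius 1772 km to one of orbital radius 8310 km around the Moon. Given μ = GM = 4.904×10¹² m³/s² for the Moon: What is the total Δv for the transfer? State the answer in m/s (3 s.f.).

r₁ = 1772 km = 1.772×10⁶ m.
r₂ = 8310 km = 8.310×10⁶ m.
Transfer ellipse a_t = (r₁ + r₂)/2 = 5.041×10⁶ m.
At r₁: circular v_c1 = √(μ/r₁) = 1664 m/s; transfer-perilune v_p = √[μ(2/r₁ − 1/a_t)] = 2136 m/s.
Δv₁ = v_p − v_c1 = 472.3 m/s.
At r₂: circular v_c2 = √(μ/r₂) = 768.2 m/s; transfer-apolune v_a = √[μ(2/r₂ − 1/a_t)] = 455.5 m/s.
Δv₂ = v_c2 − v_a = 312.7 m/s.
Total Δv = Δv₁ + Δv₂ = 785.1 m/s.

Δv_total ≈ 785 m/s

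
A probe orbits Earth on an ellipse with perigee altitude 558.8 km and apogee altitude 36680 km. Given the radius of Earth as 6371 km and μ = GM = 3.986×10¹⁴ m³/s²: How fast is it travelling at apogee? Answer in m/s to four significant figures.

r_p = 6371 + 558.8 = 6929.8 km = 6.9298×10⁶ m.
r_a = 6371 + 36680 = 43051 km = 4.3051×10⁷ m.
Semi-major axis a = (r_p + r_a)/2 = 24990 km = 2.499×10⁷ m.
Vis-viva: v² = μ(2/r − 1/a) = 3.986×10¹⁴ × (4.646×10⁻⁸ − 4.002×10⁻⁸) = 2.567×10⁶ m²/s².
v = 1602 m/s.

v ≈ 1602 m/s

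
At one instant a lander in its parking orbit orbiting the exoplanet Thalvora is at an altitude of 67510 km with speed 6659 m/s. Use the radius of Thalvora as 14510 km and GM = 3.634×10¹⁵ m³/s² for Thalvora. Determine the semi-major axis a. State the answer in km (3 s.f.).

r = 14510 + 67510 = 82020 km = 8.202×10⁷ m.
Specific orbital energy ε = v²/2 − μ/r = (6659)²/2 − 3.634×10¹⁵/8.202×10⁷ = -2.214×10⁷ J/kg.
Since ε = −μ/(2a), a = −μ/(2ε) = 8.209×10⁷ m = 82087 km.

a ≈ 82100 km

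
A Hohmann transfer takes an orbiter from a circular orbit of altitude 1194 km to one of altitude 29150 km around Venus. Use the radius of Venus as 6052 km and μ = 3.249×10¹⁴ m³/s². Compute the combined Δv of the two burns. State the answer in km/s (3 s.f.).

r₁ = 6052 + 1194 = 7246.0 km = 7.2460×10⁶ m.
r₂ = 6052 + 29150 = 35202 km = 3.5202×10⁷ m.
Transfer ellipse a_t = (r₁ + r₂)/2 = 2.122×10⁷ m.
At r₁: circular v_c1 = √(μ/r₁) = 6696 m/s; transfer-periapsis v_p = √[μ(2/r₁ − 1/a_t)] = 8624 m/s.
Δv₁ = v_p − v_c1 = 1928 m/s.
At r₂: circular v_c2 = √(μ/r₂) = 3038 m/s; transfer-apoapsis v_a = √[μ(2/r₂ − 1/a_t)] = 1775 m/s.
Δv₂ = v_c2 − v_a = 1263 m/s.
Total Δv = Δv₁ + Δv₂ = 3190 m/s = 3.190 km/s.

Δv_total ≈ 3.19 km/s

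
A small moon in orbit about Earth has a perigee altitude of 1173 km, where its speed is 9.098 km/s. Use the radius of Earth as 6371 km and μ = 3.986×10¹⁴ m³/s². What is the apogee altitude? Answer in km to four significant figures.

r_p = 6371 + 1173 = 7544.0 km = 7.544×10⁶ m.
Specific energy ε = v²/2 − μ/r = -1.145×10⁷ J/kg, so a = −μ/(2ε) = 1.741×10⁷ m.
The apsides satisfy r_p + r_a = 2a, so the apogee radius is 2a − r_p = 2.727×10⁷ m = 27269 km.
Apogee altitude = 27269 − 6371 = 20898 km.

apogee altitude ≈ 20900 km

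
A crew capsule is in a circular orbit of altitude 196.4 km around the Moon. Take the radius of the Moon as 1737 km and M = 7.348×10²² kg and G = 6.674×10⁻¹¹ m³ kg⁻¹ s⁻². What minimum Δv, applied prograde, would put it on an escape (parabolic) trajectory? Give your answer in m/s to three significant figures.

Δv ≈ 660 m/s

μ = GM = 6.674×10⁻¹¹ × 7.348×10²² = 4.904×10¹² m³/s².
r = 1737 + 196.4 = 1933.4 km = 1.9334×10⁶ m.
Circular speed v_c = √(μ/r) = 1593 m/s.
Escape speed v_esc = √(2μ/r) = √2 × v_c = 2252 m/s.
Δv = v_esc − v_c = 659.7 m/s.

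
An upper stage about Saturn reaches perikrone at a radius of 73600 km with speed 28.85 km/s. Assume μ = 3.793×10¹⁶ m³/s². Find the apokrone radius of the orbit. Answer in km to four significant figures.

apokrone radius ≈ 3.088×10⁵ km

r_p = 7.360×10⁷ m.
Specific energy ε = v²/2 − μ/r = -9.919×10⁷ J/kg, so a = −μ/(2ε) = 1.912×10⁸ m.
The apsides satisfy r_p + r_a = 2a, so the apokrone radius is 2a − r_p = 3.088×10⁸ m = 3.0879×10⁵ km.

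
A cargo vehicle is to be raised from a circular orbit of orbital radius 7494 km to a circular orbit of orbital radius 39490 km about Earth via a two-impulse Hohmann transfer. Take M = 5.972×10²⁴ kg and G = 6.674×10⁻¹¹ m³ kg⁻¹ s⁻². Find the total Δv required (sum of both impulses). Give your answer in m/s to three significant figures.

Δv_total ≈ 3550 m/s

μ = GM = 6.674×10⁻¹¹ × 5.972×10²⁴ = 3.986×10¹⁴ m³/s².
r₁ = 7494 km = 7.494×10⁶ m.
r₂ = 39490 km = 3.949×10⁷ m.
Transfer ellipse a_t = (r₁ + r₂)/2 = 2.349×10⁷ m.
At r₁: circular v_c1 = √(μ/r₁) = 7293 m/s; transfer-perigee v_p = √[μ(2/r₁ − 1/a_t)] = 9455 m/s.
Δv₁ = v_p − v_c1 = 2163 m/s.
At r₂: circular v_c2 = √(μ/r₂) = 3177 m/s; transfer-apogee v_a = √[μ(2/r₂ − 1/a_t)] = 1794 m/s.
Δv₂ = v_c2 − v_a = 1383 m/s.
Total Δv = Δv₁ + Δv₂ = 3545 m/s.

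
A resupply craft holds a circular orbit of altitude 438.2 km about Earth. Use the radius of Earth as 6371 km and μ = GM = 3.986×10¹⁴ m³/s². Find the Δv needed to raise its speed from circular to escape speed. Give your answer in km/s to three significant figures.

r = 6371 + 438.2 = 6809.2 km = 6.8092×10⁶ m.
Circular speed v_c = √(μ/r) = 7651 m/s.
Escape speed v_esc = √(2μ/r) = √2 × v_c = 10820 m/s.
Δv = v_esc − v_c = 3169 m/s = 3.169 km/s.

Δv ≈ 3.17 km/s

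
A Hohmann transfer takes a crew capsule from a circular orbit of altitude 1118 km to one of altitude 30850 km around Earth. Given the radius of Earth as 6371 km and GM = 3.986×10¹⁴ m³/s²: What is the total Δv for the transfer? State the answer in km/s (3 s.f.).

r₁ = 6371 + 1118 = 7489.0 km = 7.4890×10⁶ m.
r₂ = 6371 + 30850 = 37221 km = 3.7221×10⁷ m.
Transfer ellipse a_t = (r₁ + r₂)/2 = 2.236×10⁷ m.
At r₁: circular v_c1 = √(μ/r₁) = 7296 m/s; transfer-perigee v_p = √[μ(2/r₁ − 1/a_t)] = 9414 m/s.
Δv₁ = v_p − v_c1 = 2118 m/s.
At r₂: circular v_c2 = √(μ/r₂) = 3272 m/s; transfer-apogee v_a = √[μ(2/r₂ − 1/a_t)] = 1894 m/s.
Δv₂ = v_c2 − v_a = 1378 m/s.
Total Δv = Δv₁ + Δv₂ = 3497 m/s = 3.497 km/s.

Δv_total ≈ 3.50 km/s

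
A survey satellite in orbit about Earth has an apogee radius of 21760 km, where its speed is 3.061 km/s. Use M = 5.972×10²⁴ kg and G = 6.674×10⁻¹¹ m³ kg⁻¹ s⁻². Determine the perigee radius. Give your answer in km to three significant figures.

μ = GM = 6.674×10⁻¹¹ × 5.972×10²⁴ = 3.986×10¹⁴ m³/s².
r_a = 2.176×10⁷ m.
Specific energy ε = v²/2 − μ/r = -1.363×10⁷ J/kg, so a = −μ/(2ε) = 1.462×10⁷ m.
The apsides satisfy r_p + r_a = 2a, so the perigee radius is 2a − r_a = 7.478×10⁶ m = 7478.3 km.

perigee radius ≈ 7480 km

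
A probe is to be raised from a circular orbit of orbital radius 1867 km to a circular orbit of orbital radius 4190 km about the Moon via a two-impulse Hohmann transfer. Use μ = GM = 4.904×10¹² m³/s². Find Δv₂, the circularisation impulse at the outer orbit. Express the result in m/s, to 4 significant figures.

r₁ = 1867 km = 1.867×10⁶ m.
r₂ = 4190 km = 4.190×10⁶ m.
Transfer ellipse a_t = (r₁ + r₂)/2 = 3.028×10⁶ m.
At r₁: circular v_c1 = √(μ/r₁) = 1621 m/s; transfer-perilune v_p = √[μ(2/r₁ − 1/a_t)] = 1906 m/s.
At r₂: circular v_c2 = √(μ/r₂) = 1082 m/s; transfer-apolune v_a = √[μ(2/r₂ − 1/a_t)] = 849.4 m/s.
Δv₂ = v_c2 − v_a = 232.4 m/s.

Δv ≈ 232.4 m/s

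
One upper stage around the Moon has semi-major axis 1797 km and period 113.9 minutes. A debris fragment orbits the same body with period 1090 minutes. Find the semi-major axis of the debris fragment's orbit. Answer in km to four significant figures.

a₂ ≈ 8100 km

Kepler's third law: a³ ∝ T², so a₂ = a₁ (T₂/T₁)^(2/3).
T₂/T₁ = 9.570, (T₂/T₁)^(2/3) = 4.507.
a₂ = 1797 × 4.507 = 8100 km.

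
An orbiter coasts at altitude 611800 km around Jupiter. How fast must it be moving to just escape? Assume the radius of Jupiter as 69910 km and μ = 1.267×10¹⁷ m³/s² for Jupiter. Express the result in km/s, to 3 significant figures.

r = 69910 + 611800 = 681710 km = 6.8171×10⁸ m.
Escape speed v_esc = √(2μ/r) = √(2 × 1.267×10¹⁷ / 6.817×10⁸) = √(3.717×10⁸) = 19280 m/s.
= 19.28 km/s.

v_esc ≈ 19.3 km/s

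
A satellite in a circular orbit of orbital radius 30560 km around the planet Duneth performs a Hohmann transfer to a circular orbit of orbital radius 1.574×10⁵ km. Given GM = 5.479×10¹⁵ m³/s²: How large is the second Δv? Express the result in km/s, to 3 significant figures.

Δv ≈ 2.54 km/s

r₁ = 30560 km = 3.056×10⁷ m.
r₂ = 1.574×10⁵ km = 1.574×10⁸ m.
Transfer ellipse a_t = (r₁ + r₂)/2 = 9.398×10⁷ m.
At r₁: circular v_c1 = √(μ/r₁) = 13390 m/s; transfer-periapsis v_p = √[μ(2/r₁ − 1/a_t)] = 17330 m/s.
At r₂: circular v_c2 = √(μ/r₂) = 5900 m/s; transfer-apoapsis v_a = √[μ(2/r₂ − 1/a_t)] = 3364 m/s.
Δv₂ = v_c2 − v_a = 2536 m/s.
= 2.536 km/s.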